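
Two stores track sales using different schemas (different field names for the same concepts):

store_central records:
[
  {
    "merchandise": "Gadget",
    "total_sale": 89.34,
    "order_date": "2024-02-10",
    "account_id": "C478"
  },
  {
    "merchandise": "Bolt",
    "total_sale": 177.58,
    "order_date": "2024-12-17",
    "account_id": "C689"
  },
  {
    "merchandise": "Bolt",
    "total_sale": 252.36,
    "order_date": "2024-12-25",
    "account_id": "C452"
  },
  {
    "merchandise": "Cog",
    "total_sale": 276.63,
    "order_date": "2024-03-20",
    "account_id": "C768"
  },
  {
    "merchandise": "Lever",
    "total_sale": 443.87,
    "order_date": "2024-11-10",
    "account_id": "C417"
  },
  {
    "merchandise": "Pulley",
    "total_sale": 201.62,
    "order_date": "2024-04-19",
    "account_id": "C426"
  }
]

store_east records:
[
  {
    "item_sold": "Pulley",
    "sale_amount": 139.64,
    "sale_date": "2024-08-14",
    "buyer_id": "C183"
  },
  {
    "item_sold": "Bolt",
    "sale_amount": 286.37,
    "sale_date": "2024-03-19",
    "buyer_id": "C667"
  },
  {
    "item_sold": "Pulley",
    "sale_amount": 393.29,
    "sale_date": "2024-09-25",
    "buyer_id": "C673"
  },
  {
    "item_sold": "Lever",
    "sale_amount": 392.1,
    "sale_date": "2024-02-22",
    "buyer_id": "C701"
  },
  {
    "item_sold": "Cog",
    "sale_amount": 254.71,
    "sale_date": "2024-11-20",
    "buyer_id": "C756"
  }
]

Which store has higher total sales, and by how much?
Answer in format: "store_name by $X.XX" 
store_east by $24.71

Schema mapping: "total_sale" (store_central) = "sale_amount" (store_east) = sale amount

Total for store_central: 1441.40
Total for store_east: 1466.11

Difference: |1441.40 - 1466.11| = 24.71
store_east has higher sales by $24.71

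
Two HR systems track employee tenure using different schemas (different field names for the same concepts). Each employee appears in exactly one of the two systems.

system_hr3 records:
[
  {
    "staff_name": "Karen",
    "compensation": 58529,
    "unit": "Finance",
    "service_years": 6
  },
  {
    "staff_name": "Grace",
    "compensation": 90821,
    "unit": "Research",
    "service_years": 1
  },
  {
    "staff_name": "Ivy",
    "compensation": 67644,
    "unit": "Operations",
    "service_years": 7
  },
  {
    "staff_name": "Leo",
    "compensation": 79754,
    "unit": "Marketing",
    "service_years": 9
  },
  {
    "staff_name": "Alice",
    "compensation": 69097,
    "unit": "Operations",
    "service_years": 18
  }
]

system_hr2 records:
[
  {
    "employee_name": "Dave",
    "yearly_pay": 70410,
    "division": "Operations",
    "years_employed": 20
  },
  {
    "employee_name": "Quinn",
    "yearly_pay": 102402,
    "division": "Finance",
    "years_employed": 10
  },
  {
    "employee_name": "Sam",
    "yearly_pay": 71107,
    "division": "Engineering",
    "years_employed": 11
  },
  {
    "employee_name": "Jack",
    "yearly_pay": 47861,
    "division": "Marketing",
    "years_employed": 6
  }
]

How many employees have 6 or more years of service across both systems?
8

Reconcile schemas: "service_years" (system_hr3) = "years_employed" (system_hr2) = years of service

From system_hr3: 4 employees with >= 6 years
From system_hr2: 4 employees with >= 6 years

Total: 4 + 4 = 8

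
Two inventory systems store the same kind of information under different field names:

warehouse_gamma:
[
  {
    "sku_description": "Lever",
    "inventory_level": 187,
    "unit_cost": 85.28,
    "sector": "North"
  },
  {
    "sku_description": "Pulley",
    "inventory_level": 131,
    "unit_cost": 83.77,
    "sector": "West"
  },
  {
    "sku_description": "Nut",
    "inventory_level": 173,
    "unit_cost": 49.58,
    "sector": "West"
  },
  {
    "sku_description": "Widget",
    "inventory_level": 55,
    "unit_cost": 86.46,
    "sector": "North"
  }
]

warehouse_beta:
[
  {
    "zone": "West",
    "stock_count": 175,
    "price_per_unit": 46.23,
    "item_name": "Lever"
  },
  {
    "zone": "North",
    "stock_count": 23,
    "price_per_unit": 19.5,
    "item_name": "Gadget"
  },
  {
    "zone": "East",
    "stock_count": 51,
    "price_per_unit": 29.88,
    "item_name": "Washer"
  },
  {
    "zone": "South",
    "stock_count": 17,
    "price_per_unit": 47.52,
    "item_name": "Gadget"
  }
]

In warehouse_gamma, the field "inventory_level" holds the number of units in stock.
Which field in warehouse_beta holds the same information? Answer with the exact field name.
stock_count

In warehouse_gamma, "inventory_level" holds the number of units in stock.
The fields in warehouse_beta are: "zone", "stock_count", "price_per_unit", "item_name".
"stock_count" is the match: the name refers to the same concept and its values are whole-number counts (e.g. 175, 23).
The other fields ("zone", "price_per_unit", "item_name") hold different kinds of data.

So "inventory_level" in warehouse_gamma corresponds to "stock_count" in warehouse_beta.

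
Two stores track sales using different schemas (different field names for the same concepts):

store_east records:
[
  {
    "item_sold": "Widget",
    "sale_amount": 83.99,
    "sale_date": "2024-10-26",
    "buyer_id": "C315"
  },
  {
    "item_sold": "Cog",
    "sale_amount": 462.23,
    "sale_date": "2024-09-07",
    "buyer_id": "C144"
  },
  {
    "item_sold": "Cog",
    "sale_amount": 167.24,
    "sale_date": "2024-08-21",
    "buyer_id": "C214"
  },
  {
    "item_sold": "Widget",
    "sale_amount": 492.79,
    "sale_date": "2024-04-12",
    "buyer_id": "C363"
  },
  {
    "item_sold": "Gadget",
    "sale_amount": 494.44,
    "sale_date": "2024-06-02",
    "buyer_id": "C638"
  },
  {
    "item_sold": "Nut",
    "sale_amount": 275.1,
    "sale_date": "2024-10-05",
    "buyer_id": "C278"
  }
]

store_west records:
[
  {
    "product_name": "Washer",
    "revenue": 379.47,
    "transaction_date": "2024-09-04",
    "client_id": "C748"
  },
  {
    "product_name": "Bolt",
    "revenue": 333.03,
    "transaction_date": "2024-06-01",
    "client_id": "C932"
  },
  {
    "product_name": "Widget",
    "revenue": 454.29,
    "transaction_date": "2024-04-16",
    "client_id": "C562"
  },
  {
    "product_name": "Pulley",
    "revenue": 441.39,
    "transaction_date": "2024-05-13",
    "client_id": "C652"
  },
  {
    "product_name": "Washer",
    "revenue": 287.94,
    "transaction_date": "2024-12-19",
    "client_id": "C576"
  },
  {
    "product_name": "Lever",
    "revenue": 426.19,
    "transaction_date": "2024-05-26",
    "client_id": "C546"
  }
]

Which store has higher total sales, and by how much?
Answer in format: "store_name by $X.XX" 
store_west by $346.52

Schema mapping: "sale_amount" (store_east) = "revenue" (store_west) = sale amount

Total for store_east: 1975.79
Total for store_west: 2322.31

Difference: |1975.79 - 2322.31| = 346.52
store_west has higher sales by $346.52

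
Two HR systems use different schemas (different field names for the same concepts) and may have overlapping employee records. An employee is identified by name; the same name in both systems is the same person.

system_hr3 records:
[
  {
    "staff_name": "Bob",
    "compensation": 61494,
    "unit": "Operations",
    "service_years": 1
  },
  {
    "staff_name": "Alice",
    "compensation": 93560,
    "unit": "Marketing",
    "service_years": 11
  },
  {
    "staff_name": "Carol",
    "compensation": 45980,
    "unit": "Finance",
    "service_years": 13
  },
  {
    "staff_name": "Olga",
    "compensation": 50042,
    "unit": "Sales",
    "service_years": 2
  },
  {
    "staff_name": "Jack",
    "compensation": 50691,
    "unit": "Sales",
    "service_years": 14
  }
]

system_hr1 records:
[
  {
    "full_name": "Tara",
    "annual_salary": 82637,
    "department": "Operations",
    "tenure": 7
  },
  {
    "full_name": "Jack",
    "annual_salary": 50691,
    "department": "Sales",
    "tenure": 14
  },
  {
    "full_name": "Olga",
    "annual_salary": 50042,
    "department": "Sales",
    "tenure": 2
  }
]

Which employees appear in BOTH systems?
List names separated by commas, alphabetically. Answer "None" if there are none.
Jack, Olga

Schema mapping: "staff_name" (system_hr3) = "full_name" (system_hr1) = employee name

Names in system_hr3: ['Alice', 'Bob', 'Carol', 'Jack', 'Olga']
Names in system_hr1: ['Jack', 'Olga', 'Tara']

Intersection: ['Jack', 'Olga']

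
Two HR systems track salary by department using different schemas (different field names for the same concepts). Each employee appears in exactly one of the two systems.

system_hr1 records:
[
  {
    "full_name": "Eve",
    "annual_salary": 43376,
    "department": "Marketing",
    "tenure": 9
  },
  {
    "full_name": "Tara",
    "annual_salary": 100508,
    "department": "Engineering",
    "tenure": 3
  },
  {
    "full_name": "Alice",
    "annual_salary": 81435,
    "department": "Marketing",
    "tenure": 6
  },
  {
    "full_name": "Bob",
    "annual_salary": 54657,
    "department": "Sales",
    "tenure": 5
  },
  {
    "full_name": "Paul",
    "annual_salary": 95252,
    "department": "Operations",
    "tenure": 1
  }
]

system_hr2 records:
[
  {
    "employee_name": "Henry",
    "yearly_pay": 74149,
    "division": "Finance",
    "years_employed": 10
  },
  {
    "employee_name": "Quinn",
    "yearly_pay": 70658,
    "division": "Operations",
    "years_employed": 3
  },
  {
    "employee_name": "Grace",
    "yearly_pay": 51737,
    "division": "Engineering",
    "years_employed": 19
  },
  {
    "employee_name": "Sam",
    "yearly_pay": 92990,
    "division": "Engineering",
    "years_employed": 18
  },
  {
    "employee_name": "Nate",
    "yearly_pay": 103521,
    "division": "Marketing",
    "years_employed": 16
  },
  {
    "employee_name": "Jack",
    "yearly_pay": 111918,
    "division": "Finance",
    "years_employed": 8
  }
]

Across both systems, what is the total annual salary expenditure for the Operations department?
165910

Schema mappings:
- "department" (system_hr1) = "division" (system_hr2) = department
- "annual_salary" (system_hr1) = "yearly_pay" (system_hr2) = salary

Operations salaries from system_hr1: 95252
Operations salaries from system_hr2: 70658

Total: 95252 + 70658 = 165910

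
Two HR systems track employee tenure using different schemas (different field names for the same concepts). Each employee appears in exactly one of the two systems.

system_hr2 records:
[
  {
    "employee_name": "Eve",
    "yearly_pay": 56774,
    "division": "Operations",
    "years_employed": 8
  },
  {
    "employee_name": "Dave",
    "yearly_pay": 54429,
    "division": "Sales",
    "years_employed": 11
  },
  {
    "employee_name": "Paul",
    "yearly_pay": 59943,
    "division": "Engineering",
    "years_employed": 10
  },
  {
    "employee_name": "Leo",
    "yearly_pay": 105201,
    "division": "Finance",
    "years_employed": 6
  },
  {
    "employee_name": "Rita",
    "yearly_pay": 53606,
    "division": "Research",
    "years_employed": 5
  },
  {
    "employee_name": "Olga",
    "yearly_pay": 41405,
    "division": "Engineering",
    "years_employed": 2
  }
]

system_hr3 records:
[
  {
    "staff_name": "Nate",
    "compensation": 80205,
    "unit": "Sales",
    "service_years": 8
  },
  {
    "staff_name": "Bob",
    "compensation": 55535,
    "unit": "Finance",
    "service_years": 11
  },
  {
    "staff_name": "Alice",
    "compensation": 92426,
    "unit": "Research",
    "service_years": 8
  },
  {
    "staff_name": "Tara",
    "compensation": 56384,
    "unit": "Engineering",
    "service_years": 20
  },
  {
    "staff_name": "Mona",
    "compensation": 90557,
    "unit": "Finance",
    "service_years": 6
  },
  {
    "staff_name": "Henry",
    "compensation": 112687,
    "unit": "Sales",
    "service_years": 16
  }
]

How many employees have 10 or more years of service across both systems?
5

Reconcile schemas: "years_employed" (system_hr2) = "service_years" (system_hr3) = years of service

From system_hr2: 2 employees with >= 10 years
From system_hr3: 3 employees with >= 10 years

Total: 2 + 3 = 5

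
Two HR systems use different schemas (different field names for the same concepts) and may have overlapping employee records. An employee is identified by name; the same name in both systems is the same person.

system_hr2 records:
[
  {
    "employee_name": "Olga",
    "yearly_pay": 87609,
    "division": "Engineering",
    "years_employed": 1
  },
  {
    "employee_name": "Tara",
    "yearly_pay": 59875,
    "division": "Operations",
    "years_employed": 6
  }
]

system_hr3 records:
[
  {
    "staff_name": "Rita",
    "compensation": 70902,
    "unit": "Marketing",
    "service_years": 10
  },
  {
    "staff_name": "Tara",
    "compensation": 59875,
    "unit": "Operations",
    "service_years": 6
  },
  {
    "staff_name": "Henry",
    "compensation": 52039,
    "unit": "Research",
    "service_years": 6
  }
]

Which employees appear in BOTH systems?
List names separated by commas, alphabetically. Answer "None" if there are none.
Tara

Schema mapping: "employee_name" (system_hr2) = "staff_name" (system_hr3) = employee name

Names in system_hr2: ['Olga', 'Tara']
Names in system_hr3: ['Henry', 'Rita', 'Tara']

Intersection: ['Tara']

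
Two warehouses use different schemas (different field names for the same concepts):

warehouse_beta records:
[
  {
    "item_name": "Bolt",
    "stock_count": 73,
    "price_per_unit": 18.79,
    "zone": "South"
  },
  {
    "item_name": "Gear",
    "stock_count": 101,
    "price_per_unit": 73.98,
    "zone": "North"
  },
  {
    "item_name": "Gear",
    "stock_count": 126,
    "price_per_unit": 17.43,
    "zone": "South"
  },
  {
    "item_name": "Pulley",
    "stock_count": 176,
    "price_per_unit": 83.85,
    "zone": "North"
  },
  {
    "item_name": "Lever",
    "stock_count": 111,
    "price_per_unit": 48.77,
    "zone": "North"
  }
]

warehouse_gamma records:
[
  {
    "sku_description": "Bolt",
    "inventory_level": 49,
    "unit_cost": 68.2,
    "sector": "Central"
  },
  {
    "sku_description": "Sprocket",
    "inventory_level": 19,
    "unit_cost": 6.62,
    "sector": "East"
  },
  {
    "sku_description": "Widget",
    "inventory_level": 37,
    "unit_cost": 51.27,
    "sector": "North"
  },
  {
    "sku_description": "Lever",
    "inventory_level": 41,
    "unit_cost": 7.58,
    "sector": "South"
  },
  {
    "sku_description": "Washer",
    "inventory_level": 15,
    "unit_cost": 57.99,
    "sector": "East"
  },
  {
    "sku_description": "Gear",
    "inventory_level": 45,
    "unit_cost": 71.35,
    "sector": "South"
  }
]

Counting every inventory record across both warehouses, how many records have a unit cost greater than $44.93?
7

Schema mapping: "price_per_unit" (warehouse_beta) = "unit_cost" (warehouse_gamma) = unit cost

Records > $44.93 in warehouse_beta: 3
Records > $44.93 in warehouse_gamma: 4

Total count: 3 + 4 = 7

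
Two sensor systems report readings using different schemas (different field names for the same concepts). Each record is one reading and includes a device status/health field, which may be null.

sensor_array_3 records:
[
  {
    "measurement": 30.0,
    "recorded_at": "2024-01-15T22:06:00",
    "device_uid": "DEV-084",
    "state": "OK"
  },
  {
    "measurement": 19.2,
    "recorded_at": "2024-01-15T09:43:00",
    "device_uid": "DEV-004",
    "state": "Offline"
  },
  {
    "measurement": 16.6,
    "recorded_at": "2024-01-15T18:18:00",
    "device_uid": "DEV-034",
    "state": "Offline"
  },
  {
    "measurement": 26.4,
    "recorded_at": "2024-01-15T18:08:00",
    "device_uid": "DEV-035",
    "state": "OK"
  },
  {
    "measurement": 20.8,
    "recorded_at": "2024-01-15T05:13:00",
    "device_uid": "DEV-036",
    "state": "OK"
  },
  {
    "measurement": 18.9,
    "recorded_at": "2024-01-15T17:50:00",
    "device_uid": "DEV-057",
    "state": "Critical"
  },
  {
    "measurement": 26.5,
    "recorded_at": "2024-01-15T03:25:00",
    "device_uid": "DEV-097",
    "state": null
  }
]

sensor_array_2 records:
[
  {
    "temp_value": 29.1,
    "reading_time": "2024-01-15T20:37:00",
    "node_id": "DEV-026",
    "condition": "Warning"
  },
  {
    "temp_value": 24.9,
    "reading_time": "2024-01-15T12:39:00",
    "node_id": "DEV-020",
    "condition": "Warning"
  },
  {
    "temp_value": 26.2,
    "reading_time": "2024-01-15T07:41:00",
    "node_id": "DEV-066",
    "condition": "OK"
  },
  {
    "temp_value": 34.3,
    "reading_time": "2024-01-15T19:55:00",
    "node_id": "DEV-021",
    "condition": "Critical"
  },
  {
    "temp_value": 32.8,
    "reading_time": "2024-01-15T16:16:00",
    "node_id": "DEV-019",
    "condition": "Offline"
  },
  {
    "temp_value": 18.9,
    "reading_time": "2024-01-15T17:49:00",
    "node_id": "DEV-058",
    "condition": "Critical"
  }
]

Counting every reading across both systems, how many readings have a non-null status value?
12

Schema mapping: "state" (sensor_array_3) = "condition" (sensor_array_2) = status

Non-null in sensor_array_3: 6
Non-null in sensor_array_2: 6

Total non-null: 6 + 6 = 12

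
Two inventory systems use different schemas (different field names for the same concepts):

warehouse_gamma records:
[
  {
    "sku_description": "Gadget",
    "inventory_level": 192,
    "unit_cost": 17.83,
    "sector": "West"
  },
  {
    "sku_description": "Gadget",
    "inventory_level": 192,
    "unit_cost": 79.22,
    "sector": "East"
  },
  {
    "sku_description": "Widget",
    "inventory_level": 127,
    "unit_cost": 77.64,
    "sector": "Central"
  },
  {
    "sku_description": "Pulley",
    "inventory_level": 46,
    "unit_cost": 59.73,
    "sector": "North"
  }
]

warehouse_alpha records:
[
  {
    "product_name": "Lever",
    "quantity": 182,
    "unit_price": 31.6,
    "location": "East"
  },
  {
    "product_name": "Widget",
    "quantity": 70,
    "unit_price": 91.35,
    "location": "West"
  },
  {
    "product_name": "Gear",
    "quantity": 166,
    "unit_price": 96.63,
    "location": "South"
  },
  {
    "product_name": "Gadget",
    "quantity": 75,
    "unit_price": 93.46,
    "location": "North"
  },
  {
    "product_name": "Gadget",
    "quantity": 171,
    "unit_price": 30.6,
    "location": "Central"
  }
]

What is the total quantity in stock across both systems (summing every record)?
1221

To reconcile these schemas, identify the field holding the quantity in stock in each system:
1. In warehouse_gamma it is "inventory_level"
2. In warehouse_alpha it is "quantity"

From warehouse_gamma: 192 + 192 + 127 + 46 = 557
From warehouse_alpha: 182 + 70 + 166 + 75 + 171 = 664

Total: 557 + 664 = 1221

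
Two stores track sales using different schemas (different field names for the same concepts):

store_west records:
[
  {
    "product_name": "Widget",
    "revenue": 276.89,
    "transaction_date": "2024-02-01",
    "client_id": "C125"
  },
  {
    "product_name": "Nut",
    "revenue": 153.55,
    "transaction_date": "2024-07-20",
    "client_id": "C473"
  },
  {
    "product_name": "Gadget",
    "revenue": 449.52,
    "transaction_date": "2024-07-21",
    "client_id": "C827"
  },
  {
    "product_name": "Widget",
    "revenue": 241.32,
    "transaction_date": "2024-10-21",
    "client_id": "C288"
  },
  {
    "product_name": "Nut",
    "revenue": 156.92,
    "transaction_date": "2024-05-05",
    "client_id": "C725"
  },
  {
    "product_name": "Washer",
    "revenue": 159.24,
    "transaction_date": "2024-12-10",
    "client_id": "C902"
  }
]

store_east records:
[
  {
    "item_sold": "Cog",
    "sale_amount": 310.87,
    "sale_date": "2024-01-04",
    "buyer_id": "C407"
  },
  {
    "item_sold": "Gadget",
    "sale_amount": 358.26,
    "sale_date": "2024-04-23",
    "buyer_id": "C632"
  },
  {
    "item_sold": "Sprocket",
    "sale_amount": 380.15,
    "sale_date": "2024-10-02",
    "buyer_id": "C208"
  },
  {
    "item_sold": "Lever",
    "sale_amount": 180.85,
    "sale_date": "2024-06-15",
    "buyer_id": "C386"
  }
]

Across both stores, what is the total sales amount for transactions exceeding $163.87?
2197.86

Schema mapping: "revenue" (store_west) = "sale_amount" (store_east) = sale amount

Sum of sales > $163.87 in store_west: 967.73
Sum of sales > $163.87 in store_east: 1230.13

Total: 967.73 + 1230.13 = 2197.86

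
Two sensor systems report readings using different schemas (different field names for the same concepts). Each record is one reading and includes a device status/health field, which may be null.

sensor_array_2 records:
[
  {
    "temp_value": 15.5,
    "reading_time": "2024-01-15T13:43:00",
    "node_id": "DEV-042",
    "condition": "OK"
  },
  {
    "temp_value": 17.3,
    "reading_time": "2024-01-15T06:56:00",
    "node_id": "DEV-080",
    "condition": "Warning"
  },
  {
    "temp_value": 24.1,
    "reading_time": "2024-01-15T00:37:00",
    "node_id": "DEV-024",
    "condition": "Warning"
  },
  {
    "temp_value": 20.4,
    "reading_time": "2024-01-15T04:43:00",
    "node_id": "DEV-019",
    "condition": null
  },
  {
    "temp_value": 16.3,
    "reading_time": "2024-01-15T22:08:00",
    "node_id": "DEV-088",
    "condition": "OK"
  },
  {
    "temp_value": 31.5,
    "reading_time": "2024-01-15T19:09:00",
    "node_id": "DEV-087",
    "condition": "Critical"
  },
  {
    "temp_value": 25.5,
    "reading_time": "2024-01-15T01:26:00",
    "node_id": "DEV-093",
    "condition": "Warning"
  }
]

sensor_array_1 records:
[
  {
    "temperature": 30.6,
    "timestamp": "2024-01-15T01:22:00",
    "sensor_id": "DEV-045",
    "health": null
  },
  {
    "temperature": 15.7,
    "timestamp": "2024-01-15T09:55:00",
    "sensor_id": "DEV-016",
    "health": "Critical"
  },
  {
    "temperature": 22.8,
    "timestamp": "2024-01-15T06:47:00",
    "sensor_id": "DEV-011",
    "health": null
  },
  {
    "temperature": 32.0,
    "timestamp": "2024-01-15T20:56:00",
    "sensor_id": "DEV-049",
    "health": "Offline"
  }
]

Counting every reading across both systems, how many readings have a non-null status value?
8

Schema mapping: "condition" (sensor_array_2) = "health" (sensor_array_1) = status

Non-null in sensor_array_2: 6
Non-null in sensor_array_1: 2

Total non-null: 6 + 2 = 8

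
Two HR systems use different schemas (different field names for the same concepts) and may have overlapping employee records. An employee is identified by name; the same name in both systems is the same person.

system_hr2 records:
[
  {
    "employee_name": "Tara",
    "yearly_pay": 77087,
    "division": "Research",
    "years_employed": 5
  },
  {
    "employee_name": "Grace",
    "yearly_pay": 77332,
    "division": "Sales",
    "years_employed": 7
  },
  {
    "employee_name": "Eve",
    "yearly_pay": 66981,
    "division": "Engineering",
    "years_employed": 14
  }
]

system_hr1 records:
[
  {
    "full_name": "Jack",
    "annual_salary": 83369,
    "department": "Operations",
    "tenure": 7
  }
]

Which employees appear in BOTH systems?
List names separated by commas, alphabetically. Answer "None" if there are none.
None

Schema mapping: "employee_name" (system_hr2) = "full_name" (system_hr1) = employee name

Names in system_hr2: ['Eve', 'Grace', 'Tara']
Names in system_hr1: ['Jack']

Intersection: None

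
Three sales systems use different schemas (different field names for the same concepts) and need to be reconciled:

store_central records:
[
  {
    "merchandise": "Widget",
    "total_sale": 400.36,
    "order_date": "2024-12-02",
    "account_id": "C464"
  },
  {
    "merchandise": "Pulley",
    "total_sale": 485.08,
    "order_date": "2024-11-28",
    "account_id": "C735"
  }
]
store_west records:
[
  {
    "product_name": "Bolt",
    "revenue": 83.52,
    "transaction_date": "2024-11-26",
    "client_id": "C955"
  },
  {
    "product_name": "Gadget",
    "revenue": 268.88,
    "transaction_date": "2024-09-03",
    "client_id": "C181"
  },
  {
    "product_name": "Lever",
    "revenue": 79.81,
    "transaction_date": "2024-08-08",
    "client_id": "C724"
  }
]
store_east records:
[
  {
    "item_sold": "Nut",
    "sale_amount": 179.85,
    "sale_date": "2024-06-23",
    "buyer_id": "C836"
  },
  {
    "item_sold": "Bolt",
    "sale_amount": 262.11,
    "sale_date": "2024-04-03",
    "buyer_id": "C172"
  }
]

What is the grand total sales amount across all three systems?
1759.61

Schema reconciliation - all amount fields map to sale amount:

store_central (total_sale): 885.44
store_west (revenue): 432.21
store_east (sale_amount): 441.96

Grand total: 1759.61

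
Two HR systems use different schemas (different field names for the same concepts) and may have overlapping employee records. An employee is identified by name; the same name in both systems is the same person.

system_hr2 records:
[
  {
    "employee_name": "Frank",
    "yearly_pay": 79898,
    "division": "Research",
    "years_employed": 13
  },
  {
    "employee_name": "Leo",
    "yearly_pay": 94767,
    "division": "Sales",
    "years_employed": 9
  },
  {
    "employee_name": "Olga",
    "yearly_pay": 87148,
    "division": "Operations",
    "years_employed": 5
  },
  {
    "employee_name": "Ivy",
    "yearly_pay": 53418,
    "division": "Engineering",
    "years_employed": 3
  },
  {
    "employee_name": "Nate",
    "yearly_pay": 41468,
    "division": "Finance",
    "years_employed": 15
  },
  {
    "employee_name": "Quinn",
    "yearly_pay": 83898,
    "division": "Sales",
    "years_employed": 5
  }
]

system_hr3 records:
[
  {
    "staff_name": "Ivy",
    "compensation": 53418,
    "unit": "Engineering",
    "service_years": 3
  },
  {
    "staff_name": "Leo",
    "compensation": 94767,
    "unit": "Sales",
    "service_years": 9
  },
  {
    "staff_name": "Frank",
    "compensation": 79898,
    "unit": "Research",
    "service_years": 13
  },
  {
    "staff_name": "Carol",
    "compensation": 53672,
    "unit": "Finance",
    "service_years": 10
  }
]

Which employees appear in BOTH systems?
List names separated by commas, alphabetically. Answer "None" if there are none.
Frank, Ivy, Leo

Schema mapping: "employee_name" (system_hr2) = "staff_name" (system_hr3) = employee name

Names in system_hr2: ['Frank', 'Ivy', 'Leo', 'Nate', 'Olga', 'Quinn']
Names in system_hr3: ['Carol', 'Frank', 'Ivy', 'Leo']

Intersection: ['Frank', 'Ivy', 'Leo']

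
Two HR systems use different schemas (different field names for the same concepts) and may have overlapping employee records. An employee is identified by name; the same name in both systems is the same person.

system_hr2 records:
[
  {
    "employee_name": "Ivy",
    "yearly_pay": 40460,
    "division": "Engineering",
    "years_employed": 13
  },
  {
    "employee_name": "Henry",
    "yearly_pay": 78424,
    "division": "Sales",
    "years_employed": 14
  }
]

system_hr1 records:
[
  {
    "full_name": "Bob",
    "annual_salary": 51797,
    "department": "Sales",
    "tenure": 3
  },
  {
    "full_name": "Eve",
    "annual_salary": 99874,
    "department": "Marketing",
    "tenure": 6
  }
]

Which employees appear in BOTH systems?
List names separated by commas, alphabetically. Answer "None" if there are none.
None

Schema mapping: "employee_name" (system_hr2) = "full_name" (system_hr1) = employee name

Names in system_hr2: ['Henry', 'Ivy']
Names in system_hr1: ['Bob', 'Eve']

Intersection: None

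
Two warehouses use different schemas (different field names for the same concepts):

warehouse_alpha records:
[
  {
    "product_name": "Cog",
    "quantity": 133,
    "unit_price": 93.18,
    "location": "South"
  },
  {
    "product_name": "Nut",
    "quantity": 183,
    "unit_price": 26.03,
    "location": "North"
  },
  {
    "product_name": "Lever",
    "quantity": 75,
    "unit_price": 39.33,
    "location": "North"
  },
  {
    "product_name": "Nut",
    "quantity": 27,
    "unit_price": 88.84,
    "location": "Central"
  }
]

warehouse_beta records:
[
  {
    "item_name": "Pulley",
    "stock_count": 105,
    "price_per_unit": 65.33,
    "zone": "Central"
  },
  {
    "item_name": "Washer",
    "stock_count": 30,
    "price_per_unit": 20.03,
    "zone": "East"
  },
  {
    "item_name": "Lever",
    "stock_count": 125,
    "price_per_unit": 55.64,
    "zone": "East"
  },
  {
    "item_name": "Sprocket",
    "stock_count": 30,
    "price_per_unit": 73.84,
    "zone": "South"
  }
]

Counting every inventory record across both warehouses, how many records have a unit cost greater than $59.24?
4

Schema mapping: "unit_price" (warehouse_alpha) = "price_per_unit" (warehouse_beta) = unit cost

Records > $59.24 in warehouse_alpha: 2
Records > $59.24 in warehouse_beta: 2

Total count: 2 + 2 = 4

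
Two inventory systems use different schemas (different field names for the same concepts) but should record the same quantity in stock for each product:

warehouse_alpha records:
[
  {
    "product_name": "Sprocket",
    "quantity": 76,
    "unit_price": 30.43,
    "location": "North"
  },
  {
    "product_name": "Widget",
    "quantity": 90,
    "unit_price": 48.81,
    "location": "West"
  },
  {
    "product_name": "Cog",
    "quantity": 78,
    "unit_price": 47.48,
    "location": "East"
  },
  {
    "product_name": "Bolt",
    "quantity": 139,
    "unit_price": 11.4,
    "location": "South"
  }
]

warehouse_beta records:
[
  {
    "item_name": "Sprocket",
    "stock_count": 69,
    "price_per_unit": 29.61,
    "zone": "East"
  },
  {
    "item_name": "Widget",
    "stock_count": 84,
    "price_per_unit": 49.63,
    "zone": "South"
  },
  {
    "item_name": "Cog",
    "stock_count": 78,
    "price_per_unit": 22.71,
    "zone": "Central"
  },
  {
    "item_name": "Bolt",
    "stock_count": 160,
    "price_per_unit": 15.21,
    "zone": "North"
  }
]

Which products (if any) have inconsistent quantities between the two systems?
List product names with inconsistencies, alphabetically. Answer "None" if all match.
Bolt, Sprocket, Widget

Schema mappings:
- "product_name" (warehouse_alpha) = "item_name" (warehouse_beta) = product name
- "quantity" (warehouse_alpha) = "stock_count" (warehouse_beta) = quantity

Comparison:
  Sprocket: 76 vs 69 - MISMATCH
  Widget: 90 vs 84 - MISMATCH
  Cog: 78 vs 78 - MATCH
  Bolt: 139 vs 160 - MISMATCH

Products with inconsistencies: Bolt, Sprocket, Widget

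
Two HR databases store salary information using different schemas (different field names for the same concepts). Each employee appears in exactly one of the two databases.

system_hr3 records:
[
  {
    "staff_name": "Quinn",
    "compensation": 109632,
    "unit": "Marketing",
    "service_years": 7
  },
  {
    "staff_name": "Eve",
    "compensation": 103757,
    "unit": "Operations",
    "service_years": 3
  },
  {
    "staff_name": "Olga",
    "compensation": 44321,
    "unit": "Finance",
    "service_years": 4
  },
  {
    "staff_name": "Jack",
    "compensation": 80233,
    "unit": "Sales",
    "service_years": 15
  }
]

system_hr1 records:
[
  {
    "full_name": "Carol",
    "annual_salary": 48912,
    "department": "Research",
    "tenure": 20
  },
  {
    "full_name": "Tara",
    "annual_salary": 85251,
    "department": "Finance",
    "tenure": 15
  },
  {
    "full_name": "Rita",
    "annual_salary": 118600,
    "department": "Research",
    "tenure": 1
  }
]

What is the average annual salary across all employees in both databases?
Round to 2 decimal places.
84386.57

Schema mapping: "compensation" (system_hr3) = "annual_salary" (system_hr1) = annual salary

All salaries: [109632, 103757, 44321, 80233, 48912, 85251, 118600]
Sum: 590706
Count: 7
Average: 590706 / 7 = 84386.57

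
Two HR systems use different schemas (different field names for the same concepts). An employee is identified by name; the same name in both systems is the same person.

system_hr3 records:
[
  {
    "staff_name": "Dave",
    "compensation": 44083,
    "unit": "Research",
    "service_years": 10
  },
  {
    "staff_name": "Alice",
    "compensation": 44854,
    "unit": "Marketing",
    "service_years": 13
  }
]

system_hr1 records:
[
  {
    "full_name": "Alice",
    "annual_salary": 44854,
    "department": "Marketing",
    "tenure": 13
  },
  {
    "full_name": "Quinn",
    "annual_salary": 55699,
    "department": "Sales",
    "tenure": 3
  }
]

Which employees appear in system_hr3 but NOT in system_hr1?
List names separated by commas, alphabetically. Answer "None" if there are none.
Dave

Schema mapping: "staff_name" (system_hr3) = "full_name" (system_hr1) = employee name

Names in system_hr3: ['Alice', 'Dave']
Names in system_hr1: ['Alice', 'Quinn']

In system_hr3 but not system_hr1: ['Dave']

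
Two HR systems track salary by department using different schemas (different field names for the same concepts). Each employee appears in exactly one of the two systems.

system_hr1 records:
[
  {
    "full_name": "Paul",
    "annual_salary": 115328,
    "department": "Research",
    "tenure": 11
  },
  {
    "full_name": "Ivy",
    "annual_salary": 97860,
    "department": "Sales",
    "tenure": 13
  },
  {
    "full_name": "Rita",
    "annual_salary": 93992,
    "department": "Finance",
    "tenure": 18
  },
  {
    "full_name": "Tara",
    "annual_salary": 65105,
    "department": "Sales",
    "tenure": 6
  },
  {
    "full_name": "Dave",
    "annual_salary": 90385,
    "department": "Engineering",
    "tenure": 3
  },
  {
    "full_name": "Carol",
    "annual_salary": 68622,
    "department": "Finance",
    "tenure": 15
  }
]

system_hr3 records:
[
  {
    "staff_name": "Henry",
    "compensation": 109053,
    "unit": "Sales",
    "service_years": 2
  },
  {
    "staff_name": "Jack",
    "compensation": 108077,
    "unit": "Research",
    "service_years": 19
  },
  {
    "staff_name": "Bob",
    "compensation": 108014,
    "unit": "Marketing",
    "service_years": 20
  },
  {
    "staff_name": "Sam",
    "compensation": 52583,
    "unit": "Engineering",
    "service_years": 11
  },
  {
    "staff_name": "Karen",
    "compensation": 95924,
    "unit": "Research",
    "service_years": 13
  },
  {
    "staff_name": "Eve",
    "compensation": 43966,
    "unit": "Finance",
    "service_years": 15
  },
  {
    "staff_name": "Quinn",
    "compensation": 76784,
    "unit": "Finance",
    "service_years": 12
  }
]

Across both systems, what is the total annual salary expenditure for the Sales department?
272018

Schema mappings:
- "department" (system_hr1) = "unit" (system_hr3) = department
- "annual_salary" (system_hr1) = "compensation" (system_hr3) = salary

Sales salaries from system_hr1: 162965
Sales salaries from system_hr3: 109053

Total: 162965 + 109053 = 272018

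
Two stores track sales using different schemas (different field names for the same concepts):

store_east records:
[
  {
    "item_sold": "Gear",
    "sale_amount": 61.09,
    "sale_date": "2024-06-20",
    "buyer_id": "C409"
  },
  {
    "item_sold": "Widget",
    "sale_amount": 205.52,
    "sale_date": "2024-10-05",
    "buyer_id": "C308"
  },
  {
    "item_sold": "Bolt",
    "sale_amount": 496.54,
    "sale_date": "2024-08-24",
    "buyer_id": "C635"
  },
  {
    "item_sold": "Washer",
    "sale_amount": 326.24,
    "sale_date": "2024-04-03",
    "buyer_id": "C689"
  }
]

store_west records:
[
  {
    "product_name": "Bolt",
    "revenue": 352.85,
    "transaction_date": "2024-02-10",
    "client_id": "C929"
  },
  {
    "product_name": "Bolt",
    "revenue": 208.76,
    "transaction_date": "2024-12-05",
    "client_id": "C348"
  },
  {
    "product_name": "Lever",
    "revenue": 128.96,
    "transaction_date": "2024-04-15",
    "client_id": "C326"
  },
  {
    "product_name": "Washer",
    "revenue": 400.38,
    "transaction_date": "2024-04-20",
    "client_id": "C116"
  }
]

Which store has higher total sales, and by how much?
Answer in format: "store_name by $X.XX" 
store_west by $1.56

Schema mapping: "sale_amount" (store_east) = "revenue" (store_west) = sale amount

Total for store_east: 1089.39
Total for store_west: 1090.95

Difference: |1089.39 - 1090.95| = 1.56
store_west has higher sales by $1.56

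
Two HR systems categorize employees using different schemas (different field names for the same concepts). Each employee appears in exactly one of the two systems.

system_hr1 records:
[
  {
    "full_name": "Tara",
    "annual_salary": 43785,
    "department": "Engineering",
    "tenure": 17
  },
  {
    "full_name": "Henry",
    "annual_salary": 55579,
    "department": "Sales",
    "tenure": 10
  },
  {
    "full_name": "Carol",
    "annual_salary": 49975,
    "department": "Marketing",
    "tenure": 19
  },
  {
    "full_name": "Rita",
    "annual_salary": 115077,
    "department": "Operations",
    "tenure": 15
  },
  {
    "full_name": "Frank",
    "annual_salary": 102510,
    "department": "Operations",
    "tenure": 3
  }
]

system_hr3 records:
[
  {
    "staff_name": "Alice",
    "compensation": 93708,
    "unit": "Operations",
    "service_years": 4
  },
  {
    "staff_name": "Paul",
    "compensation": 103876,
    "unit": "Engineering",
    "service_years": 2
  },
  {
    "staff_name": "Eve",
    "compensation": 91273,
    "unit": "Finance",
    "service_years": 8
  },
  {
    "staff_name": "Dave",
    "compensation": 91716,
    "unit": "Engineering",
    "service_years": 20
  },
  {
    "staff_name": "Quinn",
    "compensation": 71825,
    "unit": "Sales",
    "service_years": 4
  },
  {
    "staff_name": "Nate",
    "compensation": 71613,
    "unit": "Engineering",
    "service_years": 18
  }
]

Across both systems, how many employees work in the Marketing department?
1

Schema mapping: "department" (system_hr1) = "unit" (system_hr3) = department

Marketing employees in system_hr1: 1
Marketing employees in system_hr3: 0

Total in Marketing: 1 + 0 = 1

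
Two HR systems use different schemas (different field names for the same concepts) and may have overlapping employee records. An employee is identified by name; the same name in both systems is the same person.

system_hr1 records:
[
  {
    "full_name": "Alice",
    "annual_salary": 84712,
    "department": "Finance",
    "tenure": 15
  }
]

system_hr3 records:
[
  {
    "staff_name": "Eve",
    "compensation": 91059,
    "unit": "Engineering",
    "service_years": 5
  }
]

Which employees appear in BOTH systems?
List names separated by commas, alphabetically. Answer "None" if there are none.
None

Schema mapping: "full_name" (system_hr1) = "staff_name" (system_hr3) = employee name

Names in system_hr1: ['Alice']
Names in system_hr3: ['Eve']

Intersection: None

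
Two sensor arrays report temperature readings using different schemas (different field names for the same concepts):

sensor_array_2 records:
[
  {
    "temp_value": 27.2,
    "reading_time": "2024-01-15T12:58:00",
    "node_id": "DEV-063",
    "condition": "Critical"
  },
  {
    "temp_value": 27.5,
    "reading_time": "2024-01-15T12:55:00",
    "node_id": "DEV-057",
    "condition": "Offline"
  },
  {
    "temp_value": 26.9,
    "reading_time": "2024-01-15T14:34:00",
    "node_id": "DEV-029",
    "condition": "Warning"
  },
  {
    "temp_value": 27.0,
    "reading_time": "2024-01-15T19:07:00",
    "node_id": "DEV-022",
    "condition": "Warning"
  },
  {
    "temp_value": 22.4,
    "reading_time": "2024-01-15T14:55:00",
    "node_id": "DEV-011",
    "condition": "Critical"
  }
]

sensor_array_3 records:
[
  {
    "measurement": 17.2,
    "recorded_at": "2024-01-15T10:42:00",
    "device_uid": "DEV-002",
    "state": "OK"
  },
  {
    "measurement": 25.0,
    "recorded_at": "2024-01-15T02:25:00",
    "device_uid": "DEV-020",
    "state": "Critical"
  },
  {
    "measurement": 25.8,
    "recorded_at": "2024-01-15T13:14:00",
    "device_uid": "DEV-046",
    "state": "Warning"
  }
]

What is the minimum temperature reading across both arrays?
17.2

Schema mapping: "temp_value" (sensor_array_2) = "measurement" (sensor_array_3) = temperature reading

Minimum in sensor_array_2: 22.4
Minimum in sensor_array_3: 17.2

Overall minimum: min(22.4, 17.2) = 17.2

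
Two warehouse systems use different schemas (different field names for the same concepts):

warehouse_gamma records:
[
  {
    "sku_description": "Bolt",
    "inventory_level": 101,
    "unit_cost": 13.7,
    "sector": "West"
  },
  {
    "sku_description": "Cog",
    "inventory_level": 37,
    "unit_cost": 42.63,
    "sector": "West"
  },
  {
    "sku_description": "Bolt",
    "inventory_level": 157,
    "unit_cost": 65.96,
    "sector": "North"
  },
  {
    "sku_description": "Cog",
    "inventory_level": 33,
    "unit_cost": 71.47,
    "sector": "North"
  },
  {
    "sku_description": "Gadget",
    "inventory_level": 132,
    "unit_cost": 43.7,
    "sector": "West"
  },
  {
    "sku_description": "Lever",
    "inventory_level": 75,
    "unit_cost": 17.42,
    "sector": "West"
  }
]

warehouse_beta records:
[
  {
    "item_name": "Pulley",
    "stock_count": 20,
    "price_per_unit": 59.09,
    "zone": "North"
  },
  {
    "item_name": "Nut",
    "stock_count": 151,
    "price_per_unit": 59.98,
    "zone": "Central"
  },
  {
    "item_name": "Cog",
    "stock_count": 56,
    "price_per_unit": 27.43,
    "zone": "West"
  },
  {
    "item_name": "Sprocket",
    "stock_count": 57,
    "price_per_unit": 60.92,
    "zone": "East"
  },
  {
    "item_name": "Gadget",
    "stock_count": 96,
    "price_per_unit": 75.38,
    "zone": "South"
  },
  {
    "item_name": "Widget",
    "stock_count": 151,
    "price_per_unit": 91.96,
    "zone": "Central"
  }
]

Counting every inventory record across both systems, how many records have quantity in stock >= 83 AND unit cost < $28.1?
1

Schema mappings:
- "inventory_level" (warehouse_gamma) = "stock_count" (warehouse_beta) = quantity
- "unit_cost" (warehouse_gamma) = "price_per_unit" (warehouse_beta) = unit cost

Records meeting both conditions in warehouse_gamma: 1
Records meeting both conditions in warehouse_beta: 0

Total: 1 + 0 = 1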